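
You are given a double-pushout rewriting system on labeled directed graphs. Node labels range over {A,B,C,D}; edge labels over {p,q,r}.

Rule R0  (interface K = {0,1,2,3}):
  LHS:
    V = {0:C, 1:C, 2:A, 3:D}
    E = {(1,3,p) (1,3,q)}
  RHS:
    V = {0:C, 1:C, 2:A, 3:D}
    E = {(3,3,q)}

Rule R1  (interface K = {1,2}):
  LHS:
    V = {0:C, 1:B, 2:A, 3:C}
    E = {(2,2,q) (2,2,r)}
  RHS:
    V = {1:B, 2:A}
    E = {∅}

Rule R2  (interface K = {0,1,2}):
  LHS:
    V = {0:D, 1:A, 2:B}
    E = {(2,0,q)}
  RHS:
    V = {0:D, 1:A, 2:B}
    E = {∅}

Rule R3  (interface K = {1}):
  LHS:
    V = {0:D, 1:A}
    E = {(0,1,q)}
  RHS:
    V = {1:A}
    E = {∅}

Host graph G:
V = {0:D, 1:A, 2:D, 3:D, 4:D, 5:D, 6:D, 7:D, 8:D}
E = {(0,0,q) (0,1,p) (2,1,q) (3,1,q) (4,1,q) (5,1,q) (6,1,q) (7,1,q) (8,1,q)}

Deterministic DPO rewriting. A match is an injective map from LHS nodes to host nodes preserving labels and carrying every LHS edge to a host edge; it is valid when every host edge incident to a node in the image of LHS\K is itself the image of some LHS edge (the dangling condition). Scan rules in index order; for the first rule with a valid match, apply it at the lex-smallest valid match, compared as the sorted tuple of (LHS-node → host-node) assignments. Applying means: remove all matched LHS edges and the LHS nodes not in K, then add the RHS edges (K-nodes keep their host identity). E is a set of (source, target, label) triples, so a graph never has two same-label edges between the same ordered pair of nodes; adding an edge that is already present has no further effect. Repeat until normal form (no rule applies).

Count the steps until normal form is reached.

initial: |V|=9 |E|=9  E = 0-q->0 0-p->1 2-q->1 3-q->1 4-q->1 5-q->1 6-q->1 7-q->1 8-q->1
step 1: apply R3 at {0↦2, 1↦1}  → |V|=8 |E|=8  E = 0-q->0 0-p->1 3-q->1 4-q->1 5-q->1 6-q->1 7-q->1 8-q->1
step 2: apply R3 at {0↦3, 1↦1}  → |V|=7 |E|=7  E = 0-q->0 0-p->1 4-q->1 5-q->1 6-q->1 7-q->1 8-q->1
step 3: apply R3 at {0↦4, 1↦1}  → |V|=6 |E|=6  E = 0-q->0 0-p->1 5-q->1 6-q->1 7-q->1 8-q->1
step 4: apply R3 at {0↦5, 1↦1}  → |V|=5 |E|=5  E = 0-q->0 0-p->1 6-q->1 7-q->1 8-q->1
step 5: apply R3 at {0↦6, 1↦1}  → |V|=4 |E|=4  E = 0-q->0 0-p->1 7-q->1 8-q->1
step 6: apply R3 at {0↦7, 1↦1}  → |V|=3 |E|=3  E = 0-q->0 0-p->1 8-q->1
step 7: apply R3 at {0↦8, 1↦1}  → |V|=2 |E|=2  E = 0-q->0 0-p->1
normal form: no rule applies after step 7

Answer: 7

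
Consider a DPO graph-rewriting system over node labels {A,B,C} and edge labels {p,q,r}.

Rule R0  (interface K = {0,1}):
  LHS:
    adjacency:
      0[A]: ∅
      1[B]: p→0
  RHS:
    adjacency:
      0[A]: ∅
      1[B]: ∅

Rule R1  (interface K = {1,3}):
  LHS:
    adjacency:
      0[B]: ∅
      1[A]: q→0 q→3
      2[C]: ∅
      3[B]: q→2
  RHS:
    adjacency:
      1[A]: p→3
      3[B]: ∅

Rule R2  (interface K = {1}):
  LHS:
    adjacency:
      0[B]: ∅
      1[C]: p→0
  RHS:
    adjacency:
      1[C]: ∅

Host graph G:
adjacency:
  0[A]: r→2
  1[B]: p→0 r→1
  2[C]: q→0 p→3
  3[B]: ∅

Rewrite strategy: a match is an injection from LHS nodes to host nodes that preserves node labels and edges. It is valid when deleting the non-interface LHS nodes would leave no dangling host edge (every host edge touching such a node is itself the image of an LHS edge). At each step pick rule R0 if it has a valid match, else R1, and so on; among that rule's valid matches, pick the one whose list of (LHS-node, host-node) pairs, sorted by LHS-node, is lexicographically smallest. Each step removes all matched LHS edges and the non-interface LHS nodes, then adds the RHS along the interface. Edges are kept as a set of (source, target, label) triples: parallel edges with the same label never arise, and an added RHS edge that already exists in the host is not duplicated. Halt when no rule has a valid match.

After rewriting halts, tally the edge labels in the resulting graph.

Answer: q:1 r:2

Steps:
initial: |V|=4 |E|=5  E = 0-r->2 1-p->0 1-r->1 2-q->0 2-p->3
step 1: apply R0 at {0↦0, 1↦1}  → |V|=4 |E|=4  E = 0-r->2 1-r->1 2-q->0 2-p->3
step 2: apply R2 at {0↦3, 1↦2}  → |V|=3 |E|=3  E = 0-r->2 1-r->1 2-q->0
halt: no rule applies after step 2
NF edges: [(0, 2, 'r'), (1, 1, 'r'), (2, 0, 'q')]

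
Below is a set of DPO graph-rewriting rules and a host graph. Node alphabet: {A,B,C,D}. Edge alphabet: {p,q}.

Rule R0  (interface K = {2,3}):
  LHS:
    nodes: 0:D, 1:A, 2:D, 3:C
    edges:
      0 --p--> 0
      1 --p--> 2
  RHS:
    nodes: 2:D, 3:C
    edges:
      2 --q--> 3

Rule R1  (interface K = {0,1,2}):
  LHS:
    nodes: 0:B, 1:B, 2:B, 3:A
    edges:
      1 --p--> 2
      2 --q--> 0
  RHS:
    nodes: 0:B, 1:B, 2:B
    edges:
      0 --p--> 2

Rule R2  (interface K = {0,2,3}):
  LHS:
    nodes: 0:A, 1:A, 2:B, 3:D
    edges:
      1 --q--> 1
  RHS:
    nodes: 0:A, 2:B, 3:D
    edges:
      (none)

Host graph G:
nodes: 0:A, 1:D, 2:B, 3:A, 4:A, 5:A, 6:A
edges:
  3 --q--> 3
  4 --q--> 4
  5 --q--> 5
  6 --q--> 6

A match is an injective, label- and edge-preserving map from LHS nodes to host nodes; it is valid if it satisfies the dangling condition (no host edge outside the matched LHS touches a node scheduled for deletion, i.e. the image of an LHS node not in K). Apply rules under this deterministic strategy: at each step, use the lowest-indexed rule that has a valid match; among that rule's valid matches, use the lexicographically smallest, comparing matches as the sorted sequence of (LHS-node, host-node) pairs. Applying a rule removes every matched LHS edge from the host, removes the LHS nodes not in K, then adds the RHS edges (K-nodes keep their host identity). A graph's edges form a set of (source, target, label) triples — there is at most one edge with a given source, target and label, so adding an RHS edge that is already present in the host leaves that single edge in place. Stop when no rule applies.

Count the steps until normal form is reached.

initial: |V|=7 |E|=4  E = 3-q->3 4-q->4 5-q->5 6-q->6
step 1: apply R2 at {0↦0, 1↦3, 2↦2, 3↦1}  → |V|=6 |E|=3  E = 4-q->4 5-q->5 6-q->6
step 2: apply R2 at {0↦0, 1↦4, 2↦2, 3↦1}  → |V|=5 |E|=2  E = 5-q->5 6-q->6
step 3: apply R2 at {0↦0, 1↦5, 2↦2, 3↦1}  → |V|=4 |E|=1  E = 6-q->6
step 4: apply R2 at {0↦0, 1↦6, 2↦2, 3↦1}  → |V|=3 |E|=0  E = ∅
final graph: no rule applies after step 4

Answer: 4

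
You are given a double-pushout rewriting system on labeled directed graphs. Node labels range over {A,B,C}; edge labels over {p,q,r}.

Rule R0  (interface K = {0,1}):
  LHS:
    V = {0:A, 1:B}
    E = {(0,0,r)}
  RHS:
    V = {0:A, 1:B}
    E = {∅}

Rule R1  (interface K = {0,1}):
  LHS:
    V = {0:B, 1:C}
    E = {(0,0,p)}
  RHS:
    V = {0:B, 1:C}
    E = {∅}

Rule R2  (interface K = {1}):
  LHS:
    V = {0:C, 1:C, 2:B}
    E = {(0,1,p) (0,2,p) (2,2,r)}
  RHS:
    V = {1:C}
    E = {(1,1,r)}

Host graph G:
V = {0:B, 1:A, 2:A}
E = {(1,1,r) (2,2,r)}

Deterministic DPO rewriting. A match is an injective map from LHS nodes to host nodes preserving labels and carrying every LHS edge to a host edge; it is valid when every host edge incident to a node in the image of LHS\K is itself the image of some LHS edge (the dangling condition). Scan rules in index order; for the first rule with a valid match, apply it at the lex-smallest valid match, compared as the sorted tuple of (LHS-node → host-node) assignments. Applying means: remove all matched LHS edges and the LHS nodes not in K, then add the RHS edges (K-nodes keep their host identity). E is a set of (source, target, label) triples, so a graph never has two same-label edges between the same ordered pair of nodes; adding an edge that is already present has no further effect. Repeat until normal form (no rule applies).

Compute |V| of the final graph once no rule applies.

Answer: 3

Rewrite trace:
start.  V:3 E:2  edges: 1-r->1 2-r->2
1. fire R0 via {0↦1, 1↦0}  →  V:3 E:1  edges: 2-r->2
2. fire R0 via {0↦2, 1↦0}  →  V:3 E:0  edges: ∅
normal form: no rule applies after step 2
NF nodes: {0:B, 1:A, 2:A}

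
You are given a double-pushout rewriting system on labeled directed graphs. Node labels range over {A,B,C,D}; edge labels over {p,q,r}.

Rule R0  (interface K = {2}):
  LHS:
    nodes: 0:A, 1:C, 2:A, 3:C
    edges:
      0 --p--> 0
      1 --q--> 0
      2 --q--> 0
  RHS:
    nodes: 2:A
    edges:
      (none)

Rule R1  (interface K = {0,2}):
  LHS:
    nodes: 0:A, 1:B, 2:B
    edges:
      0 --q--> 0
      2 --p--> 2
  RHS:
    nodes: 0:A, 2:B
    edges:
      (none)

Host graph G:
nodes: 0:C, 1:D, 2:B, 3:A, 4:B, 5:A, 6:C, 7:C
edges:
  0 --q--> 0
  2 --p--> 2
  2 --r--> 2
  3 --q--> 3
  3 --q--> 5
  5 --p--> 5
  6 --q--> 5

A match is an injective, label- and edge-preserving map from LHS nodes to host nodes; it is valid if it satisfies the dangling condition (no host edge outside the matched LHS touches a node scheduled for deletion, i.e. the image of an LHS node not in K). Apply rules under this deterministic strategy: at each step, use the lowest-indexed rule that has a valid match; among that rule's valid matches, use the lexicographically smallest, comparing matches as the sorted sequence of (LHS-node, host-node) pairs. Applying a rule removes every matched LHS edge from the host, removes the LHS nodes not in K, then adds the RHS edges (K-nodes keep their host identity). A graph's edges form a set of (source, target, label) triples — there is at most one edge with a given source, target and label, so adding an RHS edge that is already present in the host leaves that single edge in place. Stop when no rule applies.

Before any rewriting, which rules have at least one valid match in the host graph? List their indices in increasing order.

Answer: [R0,R1]

Rewrite trace:
R0: 1 valid match — {0↦5, 1↦6, 2↦3, 3↦7}
R1: 1 valid match — {0↦3, 1↦4, 2↦2}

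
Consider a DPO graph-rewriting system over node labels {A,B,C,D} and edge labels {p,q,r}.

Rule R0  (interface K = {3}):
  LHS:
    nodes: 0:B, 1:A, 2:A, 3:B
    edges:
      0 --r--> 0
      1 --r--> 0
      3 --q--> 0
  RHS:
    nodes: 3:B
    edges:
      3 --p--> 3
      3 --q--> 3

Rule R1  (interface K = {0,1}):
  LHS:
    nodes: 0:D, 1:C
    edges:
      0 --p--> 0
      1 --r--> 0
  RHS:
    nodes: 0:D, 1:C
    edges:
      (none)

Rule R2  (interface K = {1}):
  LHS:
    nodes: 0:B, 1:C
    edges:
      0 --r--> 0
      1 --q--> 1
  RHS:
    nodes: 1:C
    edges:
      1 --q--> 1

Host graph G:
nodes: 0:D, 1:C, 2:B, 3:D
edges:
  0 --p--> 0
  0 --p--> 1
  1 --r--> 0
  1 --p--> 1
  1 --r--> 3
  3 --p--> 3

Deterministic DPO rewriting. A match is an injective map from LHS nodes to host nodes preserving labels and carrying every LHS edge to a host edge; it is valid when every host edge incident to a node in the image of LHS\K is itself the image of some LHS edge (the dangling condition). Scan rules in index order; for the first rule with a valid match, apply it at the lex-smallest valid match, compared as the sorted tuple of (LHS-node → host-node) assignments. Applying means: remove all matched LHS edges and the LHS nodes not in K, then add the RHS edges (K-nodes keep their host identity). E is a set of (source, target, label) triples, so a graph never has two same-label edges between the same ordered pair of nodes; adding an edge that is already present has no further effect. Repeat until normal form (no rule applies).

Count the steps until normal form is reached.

initial: |V|=4 |E|=6  E = 0-p->0 0-p->1 1-r->0 1-p->1 1-r->3 3-p->3
step 1: apply R1 at {0↦0, 1↦1}  → |V|=4 |E|=4  E = 0-p->1 1-p->1 1-r->3 3-p->3
step 2: apply R1 at {0↦3, 1↦1}  → |V|=4 |E|=2  E = 0-p->1 1-p->1
halt: no rule applies after step 2

Answer: 2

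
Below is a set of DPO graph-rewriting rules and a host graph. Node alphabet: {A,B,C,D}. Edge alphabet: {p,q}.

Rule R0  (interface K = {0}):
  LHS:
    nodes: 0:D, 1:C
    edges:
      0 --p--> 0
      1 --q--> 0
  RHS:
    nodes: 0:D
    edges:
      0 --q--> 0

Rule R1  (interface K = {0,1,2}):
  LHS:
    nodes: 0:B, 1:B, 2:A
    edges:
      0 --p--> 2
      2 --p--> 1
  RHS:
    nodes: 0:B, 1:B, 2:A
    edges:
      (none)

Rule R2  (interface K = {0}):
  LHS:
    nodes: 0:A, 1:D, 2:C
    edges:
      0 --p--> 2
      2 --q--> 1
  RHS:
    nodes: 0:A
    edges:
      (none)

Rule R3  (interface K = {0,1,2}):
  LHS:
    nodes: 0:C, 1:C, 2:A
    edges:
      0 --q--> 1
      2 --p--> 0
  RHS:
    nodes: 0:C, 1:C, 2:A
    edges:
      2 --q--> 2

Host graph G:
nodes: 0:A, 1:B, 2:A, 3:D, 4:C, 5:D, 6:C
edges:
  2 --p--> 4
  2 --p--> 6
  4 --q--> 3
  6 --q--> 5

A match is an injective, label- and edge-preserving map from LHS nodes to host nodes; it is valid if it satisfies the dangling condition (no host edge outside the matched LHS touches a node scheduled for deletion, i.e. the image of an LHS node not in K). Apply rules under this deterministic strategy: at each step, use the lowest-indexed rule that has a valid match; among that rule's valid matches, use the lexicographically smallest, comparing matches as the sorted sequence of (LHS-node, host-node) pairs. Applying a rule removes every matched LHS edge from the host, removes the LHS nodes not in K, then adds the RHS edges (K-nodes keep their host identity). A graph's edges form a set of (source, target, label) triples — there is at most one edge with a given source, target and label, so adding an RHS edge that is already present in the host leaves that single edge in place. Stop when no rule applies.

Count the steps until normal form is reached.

start.  V:7 E:4  edges: 2-p->4 2-p->6 4-q->3 6-q->5
1. fire R2 via {0↦2, 1↦3, 2↦4}  →  V:5 E:2  edges: 2-p->6 6-q->5
2. fire R2 via {0↦2, 1↦5, 2↦6}  →  V:3 E:0  edges: ∅
normal form: no rule applies after step 2

Answer: 2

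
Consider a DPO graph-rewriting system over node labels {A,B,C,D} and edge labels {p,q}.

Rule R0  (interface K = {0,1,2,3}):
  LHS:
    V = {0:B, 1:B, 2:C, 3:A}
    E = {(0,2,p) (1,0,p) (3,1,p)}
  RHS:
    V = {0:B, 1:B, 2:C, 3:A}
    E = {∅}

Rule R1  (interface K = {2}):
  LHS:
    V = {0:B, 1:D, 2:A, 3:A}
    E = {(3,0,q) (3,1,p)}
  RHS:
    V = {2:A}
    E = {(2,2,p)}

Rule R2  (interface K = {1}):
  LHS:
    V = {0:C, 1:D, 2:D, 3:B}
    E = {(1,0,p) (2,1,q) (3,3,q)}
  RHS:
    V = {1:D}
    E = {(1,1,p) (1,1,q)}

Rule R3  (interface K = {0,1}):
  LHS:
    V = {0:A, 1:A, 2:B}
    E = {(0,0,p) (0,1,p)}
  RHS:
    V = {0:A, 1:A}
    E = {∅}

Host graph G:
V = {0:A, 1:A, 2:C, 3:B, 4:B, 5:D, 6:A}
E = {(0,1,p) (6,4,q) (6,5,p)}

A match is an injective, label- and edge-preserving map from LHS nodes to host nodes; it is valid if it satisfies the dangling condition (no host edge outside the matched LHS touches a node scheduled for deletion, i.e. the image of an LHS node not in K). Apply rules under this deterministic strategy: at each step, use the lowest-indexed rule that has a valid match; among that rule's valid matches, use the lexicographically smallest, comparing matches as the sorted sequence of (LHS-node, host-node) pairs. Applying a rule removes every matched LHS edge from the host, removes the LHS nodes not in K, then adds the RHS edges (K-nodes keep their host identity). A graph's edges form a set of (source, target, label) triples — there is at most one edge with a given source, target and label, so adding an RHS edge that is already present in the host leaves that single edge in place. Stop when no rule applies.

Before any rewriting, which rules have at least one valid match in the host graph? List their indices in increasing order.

Answer: [R1]

Rewrite trace:
R0: no valid match — LHS pattern not found
R1: 2 valid matches — {0↦4, 1↦5, 2↦0, 3↦6}, {0↦4, 1↦5, 2↦1, 3↦6}
R2: no valid match — LHS pattern not found
R3: no valid match — LHS pattern not found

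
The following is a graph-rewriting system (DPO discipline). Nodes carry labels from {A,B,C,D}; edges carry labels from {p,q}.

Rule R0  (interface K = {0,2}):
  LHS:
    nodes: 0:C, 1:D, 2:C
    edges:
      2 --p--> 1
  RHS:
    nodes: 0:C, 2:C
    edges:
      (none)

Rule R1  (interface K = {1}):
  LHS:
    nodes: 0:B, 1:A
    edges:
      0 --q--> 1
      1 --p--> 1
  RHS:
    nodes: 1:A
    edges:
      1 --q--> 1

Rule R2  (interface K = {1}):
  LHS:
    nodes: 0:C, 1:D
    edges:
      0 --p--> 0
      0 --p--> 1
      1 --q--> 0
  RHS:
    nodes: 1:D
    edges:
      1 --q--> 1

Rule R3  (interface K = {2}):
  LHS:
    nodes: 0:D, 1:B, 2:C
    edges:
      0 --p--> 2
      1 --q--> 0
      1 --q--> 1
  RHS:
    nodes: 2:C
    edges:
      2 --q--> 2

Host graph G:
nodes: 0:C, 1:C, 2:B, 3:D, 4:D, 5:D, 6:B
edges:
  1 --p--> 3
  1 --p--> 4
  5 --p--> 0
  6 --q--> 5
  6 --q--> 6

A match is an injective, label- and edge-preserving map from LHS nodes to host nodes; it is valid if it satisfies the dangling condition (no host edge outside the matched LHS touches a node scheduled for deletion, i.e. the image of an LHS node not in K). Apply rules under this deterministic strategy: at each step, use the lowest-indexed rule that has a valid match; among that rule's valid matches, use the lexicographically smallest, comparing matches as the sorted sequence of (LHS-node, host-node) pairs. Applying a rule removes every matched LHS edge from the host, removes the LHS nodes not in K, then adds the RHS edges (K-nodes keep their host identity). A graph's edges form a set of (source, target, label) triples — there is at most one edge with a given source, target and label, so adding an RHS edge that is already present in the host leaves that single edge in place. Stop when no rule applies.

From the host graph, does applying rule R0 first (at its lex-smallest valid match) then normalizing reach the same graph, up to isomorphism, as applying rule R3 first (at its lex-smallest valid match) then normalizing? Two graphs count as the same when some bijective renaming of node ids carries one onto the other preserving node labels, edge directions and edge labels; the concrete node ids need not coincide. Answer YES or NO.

Answer: YES

Steps:
branch R0-first: apply at {0↦0, 1↦3, 2↦1} → |E|=4, then 2 more step(s) → NF |V|=3 |E|=1 V={0:C, 1:C, 2:B} E=0-q->0
branch R3-first: apply at {0↦5, 1↦6, 2↦0} → |E|=3, then 2 more step(s) → NF |V|=3 |E|=1 V={0:C, 1:C, 2:B} E=0-q->0
graphs isomorphic (equal up to label-preserving node renaming)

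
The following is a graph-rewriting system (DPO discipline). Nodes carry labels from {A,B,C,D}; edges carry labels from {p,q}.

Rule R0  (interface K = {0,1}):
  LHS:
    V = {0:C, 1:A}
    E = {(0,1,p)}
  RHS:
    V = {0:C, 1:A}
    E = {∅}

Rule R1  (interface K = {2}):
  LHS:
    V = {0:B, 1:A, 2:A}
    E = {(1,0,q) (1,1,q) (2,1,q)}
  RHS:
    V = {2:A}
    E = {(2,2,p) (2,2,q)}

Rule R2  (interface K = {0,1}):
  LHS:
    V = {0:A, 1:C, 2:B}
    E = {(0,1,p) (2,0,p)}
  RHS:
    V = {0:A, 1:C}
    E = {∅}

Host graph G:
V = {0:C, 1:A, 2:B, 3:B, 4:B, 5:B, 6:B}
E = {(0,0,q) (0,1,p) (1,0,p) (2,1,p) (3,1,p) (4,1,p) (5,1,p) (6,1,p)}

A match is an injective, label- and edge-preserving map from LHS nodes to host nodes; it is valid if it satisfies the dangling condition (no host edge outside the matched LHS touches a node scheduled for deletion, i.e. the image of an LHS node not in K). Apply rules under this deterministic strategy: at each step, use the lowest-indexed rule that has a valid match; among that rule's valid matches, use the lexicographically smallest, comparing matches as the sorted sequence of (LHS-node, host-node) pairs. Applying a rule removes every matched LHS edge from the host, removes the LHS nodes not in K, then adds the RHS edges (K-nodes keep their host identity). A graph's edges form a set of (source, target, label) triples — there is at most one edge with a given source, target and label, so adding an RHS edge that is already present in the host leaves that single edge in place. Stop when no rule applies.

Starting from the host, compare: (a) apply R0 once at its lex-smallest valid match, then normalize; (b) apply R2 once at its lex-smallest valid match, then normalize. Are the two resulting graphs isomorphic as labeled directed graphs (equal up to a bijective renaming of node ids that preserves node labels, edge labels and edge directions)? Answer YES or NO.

Answer: YES

Steps:
branch R0-first: apply at {0↦0, 1↦1} → |E|=7, then 1 more step(s) → NF |V|=6 |E|=5 V={0:C, 1:A, 3:B, 4:B, 5:B, 6:B} E=0-q->0 3-p->1 4-p->1 5-p->1 6-p->1
branch R2-first: apply at {0↦1, 1↦0, 2↦2} → |E|=6, then 1 more step(s) → NF |V|=6 |E|=5 V={0:C, 1:A, 3:B, 4:B, 5:B, 6:B} E=0-q->0 3-p->1 4-p->1 5-p->1 6-p->1
graphs isomorphic (equal up to label-preserving node renaming)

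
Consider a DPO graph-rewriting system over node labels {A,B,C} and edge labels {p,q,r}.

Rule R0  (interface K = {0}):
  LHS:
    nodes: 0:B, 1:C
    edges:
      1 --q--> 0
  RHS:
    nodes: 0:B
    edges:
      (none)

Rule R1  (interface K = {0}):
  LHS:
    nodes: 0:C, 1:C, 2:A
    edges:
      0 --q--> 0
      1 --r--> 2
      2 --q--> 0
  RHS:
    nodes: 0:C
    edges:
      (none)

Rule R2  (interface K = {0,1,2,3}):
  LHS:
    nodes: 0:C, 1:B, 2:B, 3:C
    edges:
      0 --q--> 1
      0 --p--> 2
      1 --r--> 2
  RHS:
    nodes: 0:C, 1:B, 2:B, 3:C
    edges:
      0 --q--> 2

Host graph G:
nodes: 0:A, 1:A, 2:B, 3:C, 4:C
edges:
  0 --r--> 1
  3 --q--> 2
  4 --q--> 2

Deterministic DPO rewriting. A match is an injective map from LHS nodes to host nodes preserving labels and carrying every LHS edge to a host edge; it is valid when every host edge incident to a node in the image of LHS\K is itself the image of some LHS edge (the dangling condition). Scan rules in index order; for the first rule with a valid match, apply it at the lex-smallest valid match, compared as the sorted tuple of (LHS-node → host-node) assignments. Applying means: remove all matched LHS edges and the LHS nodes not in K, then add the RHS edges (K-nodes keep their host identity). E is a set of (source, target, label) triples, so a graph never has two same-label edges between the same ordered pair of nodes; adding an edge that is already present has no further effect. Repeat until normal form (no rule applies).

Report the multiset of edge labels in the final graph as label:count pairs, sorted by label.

Answer: r:1

Steps:
start.  V:5 E:3  edges: 0-r->1 3-q->2 4-q->2
1. fire R0 via {0↦2, 1↦3}  →  V:4 E:2  edges: 0-r->1 4-q->2
2. fire R0 via {0↦2, 1↦4}  →  V:3 E:1  edges: 0-r->1
halt: no rule applies after step 2
NF edges: [(0, 1, 'r')]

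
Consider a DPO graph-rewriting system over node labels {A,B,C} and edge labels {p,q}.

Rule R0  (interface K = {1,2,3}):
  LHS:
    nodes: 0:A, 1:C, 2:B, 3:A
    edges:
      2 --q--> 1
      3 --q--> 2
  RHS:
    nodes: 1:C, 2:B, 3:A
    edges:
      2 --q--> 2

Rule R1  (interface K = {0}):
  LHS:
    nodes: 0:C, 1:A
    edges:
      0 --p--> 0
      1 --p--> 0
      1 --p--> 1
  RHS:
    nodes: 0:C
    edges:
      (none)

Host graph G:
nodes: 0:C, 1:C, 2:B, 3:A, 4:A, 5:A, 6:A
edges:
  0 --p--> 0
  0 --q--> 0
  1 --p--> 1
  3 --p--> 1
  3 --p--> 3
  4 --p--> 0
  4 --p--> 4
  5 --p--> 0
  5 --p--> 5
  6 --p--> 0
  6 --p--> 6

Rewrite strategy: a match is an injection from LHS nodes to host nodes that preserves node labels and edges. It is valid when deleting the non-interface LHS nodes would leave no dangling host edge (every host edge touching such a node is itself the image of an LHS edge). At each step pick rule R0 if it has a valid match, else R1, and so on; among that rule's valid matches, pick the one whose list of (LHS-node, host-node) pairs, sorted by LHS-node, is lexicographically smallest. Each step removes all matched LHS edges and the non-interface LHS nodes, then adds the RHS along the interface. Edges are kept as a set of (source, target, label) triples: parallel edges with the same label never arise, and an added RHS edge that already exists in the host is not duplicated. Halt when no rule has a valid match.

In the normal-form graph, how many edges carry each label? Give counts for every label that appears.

Answer: p:4 q:1

Derivation:
[0] host  ⇒  7 nodes, 11 edges  {0-p->0 0-q->0 1-p->1 3-p->1 3-p->3 4-p->0 4-p->4 5-p->0 5-p->5 6-p->0 6-p->6}
[1] R1 @ {0↦0, 1↦4}  ⇒  6 nodes, 8 edges  {0-q->0 1-p->1 3-p->1 3-p->3 5-p->0 5-p->5 6-p->0 6-p->6}
[2] R1 @ {0↦1, 1↦3}  ⇒  5 nodes, 5 edges  {0-q->0 5-p->0 5-p->5 6-p->0 6-p->6}
normal form: no rule applies after step 2
NF edges: [(0, 0, 'q'), (5, 0, 'p'), (5, 5, 'p'), (6, 0, 'p'), (6, 6, 'p')]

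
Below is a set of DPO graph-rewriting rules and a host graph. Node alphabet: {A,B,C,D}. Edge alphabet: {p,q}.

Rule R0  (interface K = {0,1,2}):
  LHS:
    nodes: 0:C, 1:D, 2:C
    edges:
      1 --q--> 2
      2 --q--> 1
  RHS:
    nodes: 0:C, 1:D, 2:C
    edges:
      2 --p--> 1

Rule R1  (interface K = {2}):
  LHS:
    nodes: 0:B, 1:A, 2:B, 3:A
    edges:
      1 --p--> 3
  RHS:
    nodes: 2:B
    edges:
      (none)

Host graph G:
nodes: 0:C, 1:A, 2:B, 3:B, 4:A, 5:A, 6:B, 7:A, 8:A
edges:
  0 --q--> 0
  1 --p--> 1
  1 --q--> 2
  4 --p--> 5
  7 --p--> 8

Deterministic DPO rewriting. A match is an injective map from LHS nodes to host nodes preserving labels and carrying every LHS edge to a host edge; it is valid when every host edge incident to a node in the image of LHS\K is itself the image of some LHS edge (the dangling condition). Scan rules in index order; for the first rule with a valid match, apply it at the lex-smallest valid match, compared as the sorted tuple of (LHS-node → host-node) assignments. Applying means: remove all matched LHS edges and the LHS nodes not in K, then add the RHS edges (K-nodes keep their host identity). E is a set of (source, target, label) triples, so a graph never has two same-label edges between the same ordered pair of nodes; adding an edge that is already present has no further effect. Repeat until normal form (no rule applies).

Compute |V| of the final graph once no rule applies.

start.  V:9 E:5  edges: 0-q->0 1-p->1 1-q->2 4-p->5 7-p->8
1. fire R1 via {0↦3, 1↦4, 2↦2, 3↦5}  →  V:6 E:4  edges: 0-q->0 1-p->1 1-q->2 7-p->8
2. fire R1 via {0↦6, 1↦7, 2↦2, 3↦8}  →  V:3 E:3  edges: 0-q->0 1-p->1 1-q->2
normal form: no rule applies after step 2
NF nodes: {0:C, 1:A, 2:B}

Answer: 3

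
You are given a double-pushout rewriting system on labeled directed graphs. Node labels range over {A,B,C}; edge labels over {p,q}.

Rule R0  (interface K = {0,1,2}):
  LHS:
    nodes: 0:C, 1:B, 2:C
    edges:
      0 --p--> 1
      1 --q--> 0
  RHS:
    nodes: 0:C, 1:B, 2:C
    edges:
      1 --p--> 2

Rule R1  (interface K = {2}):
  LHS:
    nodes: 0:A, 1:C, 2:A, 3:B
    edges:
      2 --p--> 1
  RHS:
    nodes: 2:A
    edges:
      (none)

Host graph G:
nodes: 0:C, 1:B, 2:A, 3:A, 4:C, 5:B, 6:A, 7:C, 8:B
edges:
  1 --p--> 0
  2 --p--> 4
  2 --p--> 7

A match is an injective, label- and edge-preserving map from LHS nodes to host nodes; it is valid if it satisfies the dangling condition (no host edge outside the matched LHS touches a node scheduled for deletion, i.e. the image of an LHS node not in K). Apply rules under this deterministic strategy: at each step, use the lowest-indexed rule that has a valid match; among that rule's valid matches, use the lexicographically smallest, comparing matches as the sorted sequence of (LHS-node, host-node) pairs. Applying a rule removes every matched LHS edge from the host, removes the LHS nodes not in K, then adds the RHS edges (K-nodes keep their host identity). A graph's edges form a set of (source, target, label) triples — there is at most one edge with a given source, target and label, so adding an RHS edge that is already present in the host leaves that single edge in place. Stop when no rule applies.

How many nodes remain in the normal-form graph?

initial: |V|=9 |E|=3  E = 1-p->0 2-p->4 2-p->7
step 1: apply R1 at {0↦3, 1↦4, 2↦2, 3↦5}  → |V|=6 |E|=2  E = 1-p->0 2-p->7
step 2: apply R1 at {0↦6, 1↦7, 2↦2, 3↦8}  → |V|=3 |E|=1  E = 1-p->0
halt: no rule applies after step 2
NF nodes: {0:C, 1:B, 2:A}

Answer: 3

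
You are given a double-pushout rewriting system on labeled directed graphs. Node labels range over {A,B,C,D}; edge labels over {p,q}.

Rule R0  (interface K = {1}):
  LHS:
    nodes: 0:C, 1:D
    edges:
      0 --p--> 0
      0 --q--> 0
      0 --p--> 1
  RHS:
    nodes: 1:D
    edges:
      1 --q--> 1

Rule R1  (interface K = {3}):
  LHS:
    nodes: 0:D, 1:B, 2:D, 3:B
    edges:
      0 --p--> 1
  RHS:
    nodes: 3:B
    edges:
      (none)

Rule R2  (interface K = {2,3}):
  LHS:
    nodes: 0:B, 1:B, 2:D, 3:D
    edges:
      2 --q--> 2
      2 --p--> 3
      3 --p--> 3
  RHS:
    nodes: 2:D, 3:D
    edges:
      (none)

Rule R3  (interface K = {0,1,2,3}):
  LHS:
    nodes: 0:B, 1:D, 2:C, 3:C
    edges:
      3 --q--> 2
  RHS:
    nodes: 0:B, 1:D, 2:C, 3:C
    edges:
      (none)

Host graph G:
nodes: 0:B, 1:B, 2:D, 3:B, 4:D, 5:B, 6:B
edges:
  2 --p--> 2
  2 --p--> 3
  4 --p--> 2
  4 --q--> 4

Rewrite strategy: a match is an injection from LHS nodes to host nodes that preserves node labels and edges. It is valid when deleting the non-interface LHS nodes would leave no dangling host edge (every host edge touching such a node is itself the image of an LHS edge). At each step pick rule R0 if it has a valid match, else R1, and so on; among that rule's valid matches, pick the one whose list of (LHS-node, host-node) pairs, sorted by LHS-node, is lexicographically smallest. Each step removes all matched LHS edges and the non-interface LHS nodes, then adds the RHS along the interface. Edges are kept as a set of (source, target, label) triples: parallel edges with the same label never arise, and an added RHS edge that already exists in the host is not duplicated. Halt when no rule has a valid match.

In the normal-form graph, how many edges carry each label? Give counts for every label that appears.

Answer: (no edges)

Rewrite trace:
start.  V:7 E:4  edges: 2-p->2 2-p->3 4-p->2 4-q->4
1. fire R2 via {0↦0, 1↦1, 2↦4, 3↦2}  →  V:5 E:1  edges: 2-p->3
2. fire R1 via {0↦2, 1↦3, 2↦4, 3↦5}  →  V:2 E:0  edges: ∅
final graph: no rule applies after step 2
NF edges: []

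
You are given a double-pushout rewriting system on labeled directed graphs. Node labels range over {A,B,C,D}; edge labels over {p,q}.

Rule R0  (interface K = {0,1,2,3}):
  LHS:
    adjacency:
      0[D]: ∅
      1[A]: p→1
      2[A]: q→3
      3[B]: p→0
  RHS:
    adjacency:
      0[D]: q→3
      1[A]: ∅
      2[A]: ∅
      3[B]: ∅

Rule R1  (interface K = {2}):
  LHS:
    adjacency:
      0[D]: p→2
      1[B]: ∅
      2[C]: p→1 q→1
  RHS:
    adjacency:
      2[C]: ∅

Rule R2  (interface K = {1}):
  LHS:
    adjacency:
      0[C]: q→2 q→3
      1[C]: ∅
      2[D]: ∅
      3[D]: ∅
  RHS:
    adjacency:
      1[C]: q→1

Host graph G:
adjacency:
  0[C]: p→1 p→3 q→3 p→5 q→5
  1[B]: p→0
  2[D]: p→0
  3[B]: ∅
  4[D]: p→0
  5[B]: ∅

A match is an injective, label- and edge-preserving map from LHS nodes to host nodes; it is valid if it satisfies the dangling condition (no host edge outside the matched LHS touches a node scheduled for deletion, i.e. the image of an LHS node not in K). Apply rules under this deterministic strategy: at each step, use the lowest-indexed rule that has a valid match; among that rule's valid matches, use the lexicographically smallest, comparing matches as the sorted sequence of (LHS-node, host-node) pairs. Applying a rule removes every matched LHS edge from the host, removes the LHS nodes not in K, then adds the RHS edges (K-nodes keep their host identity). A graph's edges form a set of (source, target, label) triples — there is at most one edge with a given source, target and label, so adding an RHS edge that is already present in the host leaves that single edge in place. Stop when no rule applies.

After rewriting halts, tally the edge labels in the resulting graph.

Answer: p:2

Rewrite trace:
start.  V:6 E:8  edges: 0-p->1 0-p->3 0-q->3 0-p->5 0-q->5 1-p->0 2-p->0 4-p->0
1. fire R1 via {0↦2, 1↦3, 2↦0}  →  V:4 E:5  edges: 0-p->1 0-p->5 0-q->5 1-p->0 4-p->0
2. fire R1 via {0↦4, 1↦5, 2↦0}  →  V:2 E:2  edges: 0-p->1 1-p->0
halt: no rule applies after step 2
NF edges: [(0, 1, 'p'), (1, 0, 'p')]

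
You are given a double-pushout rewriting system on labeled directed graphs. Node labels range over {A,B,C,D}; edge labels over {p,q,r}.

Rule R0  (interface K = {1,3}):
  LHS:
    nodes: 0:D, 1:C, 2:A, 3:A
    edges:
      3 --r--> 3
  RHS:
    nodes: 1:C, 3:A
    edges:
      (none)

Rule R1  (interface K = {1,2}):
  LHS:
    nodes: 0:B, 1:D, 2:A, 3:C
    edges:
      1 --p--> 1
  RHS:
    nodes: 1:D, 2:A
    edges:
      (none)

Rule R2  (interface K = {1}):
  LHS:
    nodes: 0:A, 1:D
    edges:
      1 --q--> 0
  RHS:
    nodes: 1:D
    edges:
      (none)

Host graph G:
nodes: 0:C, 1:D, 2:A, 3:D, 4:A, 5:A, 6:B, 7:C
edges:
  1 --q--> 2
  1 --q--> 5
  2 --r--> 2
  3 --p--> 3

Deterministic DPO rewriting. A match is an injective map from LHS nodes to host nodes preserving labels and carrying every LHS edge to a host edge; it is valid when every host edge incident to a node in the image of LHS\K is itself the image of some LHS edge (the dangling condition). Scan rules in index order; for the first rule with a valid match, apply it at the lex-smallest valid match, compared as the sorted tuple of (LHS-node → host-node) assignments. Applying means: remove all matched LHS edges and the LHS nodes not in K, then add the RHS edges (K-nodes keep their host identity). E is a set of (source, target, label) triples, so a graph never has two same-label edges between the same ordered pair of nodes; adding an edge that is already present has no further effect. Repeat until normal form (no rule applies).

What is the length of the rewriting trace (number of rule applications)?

initial: |V|=8 |E|=4  E = 1-q->2 1-q->5 2-r->2 3-p->3
step 1: apply R1 at {0↦6, 1↦3, 2↦2, 3↦0}  → |V|=6 |E|=3  E = 1-q->2 1-q->5 2-r->2
step 2: apply R0 at {0↦3, 1↦7, 2↦4, 3↦2}  → |V|=4 |E|=2  E = 1-q->2 1-q->5
step 3: apply R2 at {0↦2, 1↦1}  → |V|=3 |E|=1  E = 1-q->5
step 4: apply R2 at {0↦5, 1↦1}  → |V|=2 |E|=0  E = ∅
final graph: no rule applies after step 4

Answer: 4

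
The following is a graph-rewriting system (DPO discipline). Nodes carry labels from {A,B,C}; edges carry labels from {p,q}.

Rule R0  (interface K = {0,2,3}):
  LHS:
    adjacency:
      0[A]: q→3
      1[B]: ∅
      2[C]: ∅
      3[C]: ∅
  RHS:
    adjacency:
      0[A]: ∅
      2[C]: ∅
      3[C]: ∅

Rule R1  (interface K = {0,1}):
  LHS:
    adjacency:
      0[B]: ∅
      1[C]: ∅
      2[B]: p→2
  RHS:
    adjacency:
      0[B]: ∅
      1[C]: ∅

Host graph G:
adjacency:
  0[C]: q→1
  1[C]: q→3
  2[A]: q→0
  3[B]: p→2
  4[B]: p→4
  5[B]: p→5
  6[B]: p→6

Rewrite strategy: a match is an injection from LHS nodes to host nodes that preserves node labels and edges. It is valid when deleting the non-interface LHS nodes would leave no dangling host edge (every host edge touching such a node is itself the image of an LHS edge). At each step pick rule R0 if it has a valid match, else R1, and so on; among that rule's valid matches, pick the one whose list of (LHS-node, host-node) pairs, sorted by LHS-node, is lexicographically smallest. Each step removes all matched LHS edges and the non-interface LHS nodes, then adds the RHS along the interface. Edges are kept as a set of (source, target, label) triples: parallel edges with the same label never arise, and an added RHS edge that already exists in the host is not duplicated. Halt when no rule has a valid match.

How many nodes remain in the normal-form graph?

Answer: 4

Steps:
[0] host  ⇒  7 nodes, 7 edges  {0-q->1 1-q->3 2-q->0 3-p->2 4-p->4 5-p->5 6-p->6}
[1] R1 @ {0↦3, 1↦0, 2↦4}  ⇒  6 nodes, 6 edges  {0-q->1 1-q->3 2-q->0 3-p->2 5-p->5 6-p->6}
[2] R1 @ {0↦3, 1↦0, 2↦5}  ⇒  5 nodes, 5 edges  {0-q->1 1-q->3 2-q->0 3-p->2 6-p->6}
[3] R1 @ {0↦3, 1↦0, 2↦6}  ⇒  4 nodes, 4 edges  {0-q->1 1-q->3 2-q->0 3-p->2}
final graph: no rule applies after step 3
NF nodes: {0:C, 1:C, 2:A, 3:B}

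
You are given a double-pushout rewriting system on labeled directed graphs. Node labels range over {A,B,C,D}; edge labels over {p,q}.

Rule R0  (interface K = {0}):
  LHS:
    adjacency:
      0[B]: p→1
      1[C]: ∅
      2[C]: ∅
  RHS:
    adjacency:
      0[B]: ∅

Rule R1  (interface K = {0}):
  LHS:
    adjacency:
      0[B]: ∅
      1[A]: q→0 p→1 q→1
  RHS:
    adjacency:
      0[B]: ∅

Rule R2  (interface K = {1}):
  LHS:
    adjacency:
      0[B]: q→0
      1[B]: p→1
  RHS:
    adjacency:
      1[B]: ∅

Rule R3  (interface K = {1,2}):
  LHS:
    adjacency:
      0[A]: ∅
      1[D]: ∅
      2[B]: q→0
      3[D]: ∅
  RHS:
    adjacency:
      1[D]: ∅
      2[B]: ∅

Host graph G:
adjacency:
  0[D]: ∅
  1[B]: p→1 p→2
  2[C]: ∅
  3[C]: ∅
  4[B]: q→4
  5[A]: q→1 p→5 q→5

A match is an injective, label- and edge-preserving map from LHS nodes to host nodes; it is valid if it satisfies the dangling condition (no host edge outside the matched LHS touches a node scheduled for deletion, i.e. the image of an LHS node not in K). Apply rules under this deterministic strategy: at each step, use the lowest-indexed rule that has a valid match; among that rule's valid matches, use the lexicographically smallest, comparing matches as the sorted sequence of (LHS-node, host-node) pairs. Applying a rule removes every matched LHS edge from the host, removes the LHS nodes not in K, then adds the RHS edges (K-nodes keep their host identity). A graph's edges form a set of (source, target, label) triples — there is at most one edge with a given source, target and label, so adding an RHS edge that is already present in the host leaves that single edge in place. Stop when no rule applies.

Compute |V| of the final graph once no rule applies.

[0] host  ⇒  6 nodes, 6 edges  {1-p->1 1-p->2 4-q->4 5-q->1 5-p->5 5-q->5}
[1] R0 @ {0↦1, 1↦2, 2↦3}  ⇒  4 nodes, 5 edges  {1-p->1 4-q->4 5-q->1 5-p->5 5-q->5}
[2] R1 @ {0↦1, 1↦5}  ⇒  3 nodes, 2 edges  {1-p->1 4-q->4}
[3] R2 @ {0↦4, 1↦1}  ⇒  2 nodes, 0 edges  {∅}
normal form: no rule applies after step 3
NF nodes: {0:D, 1:B}

Answer: 2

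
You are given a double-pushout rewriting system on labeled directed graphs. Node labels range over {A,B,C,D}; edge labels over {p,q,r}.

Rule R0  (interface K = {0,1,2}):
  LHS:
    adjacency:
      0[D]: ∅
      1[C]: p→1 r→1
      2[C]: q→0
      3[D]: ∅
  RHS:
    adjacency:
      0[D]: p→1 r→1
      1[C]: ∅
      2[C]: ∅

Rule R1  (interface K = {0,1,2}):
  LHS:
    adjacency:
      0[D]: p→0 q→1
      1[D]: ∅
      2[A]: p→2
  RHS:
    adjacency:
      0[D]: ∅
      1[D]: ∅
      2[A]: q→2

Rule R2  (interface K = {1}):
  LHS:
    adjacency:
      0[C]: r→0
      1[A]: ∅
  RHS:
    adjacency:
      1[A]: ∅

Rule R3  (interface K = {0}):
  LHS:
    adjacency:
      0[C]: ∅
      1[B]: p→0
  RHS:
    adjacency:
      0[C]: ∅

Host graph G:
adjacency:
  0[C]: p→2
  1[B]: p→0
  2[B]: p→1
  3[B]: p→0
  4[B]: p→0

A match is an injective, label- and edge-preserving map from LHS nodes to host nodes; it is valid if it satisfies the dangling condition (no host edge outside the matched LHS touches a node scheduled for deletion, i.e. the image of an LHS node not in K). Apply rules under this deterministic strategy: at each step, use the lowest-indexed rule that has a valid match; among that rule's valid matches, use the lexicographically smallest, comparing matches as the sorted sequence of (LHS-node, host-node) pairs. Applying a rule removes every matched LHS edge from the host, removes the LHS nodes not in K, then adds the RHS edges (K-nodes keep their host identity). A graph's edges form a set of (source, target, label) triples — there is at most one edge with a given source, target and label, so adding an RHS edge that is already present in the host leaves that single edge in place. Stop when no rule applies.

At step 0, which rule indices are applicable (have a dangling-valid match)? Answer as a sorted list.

Answer: [R3]

Rewrite trace:
R0: no valid match — LHS pattern not found
R1: no valid match — LHS pattern not found
R2: no valid match — LHS pattern not found
R3: 2 valid matches — {0↦0, 1↦3}, {0↦0, 1↦4}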